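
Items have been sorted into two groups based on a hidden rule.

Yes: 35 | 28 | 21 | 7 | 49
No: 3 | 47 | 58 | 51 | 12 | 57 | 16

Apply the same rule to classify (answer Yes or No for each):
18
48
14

No, No, Yes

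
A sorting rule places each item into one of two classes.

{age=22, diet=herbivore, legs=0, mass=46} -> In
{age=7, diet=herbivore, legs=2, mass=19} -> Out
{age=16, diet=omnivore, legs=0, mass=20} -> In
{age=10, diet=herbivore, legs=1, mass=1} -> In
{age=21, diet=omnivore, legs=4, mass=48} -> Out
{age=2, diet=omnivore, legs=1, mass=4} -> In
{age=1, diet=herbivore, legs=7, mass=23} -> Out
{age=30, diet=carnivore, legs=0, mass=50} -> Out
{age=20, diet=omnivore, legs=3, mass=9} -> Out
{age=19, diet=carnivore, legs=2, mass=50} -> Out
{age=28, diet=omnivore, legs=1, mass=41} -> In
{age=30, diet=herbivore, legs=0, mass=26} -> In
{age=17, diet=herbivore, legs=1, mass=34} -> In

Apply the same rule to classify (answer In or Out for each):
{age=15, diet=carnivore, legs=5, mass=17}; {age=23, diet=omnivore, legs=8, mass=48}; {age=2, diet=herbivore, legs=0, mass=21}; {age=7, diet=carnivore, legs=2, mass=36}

Out, Out, In, Out

The classifier is using: mass ≤ 46 AND legs ≤ 1.
{age=15, diet=carnivore, legs=5, mass=17}: Out (mass = 17, legs = 5).
{age=23, diet=omnivore, legs=8, mass=48}: Out (mass = 48, legs = 8).
{age=2, diet=herbivore, legs=0, mass=21}: In (mass = 21, legs = 0).
{age=7, diet=carnivore, legs=2, mass=36}: Out (mass = 36, legs = 2).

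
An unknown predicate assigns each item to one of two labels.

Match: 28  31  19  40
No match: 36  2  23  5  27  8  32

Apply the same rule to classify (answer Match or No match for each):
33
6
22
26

Checking candidate rules against both groups, what survives is: ≡ 1 (mod 3).
33: 33 mod 3 = 0, doesn't qualify → No match.
6: 6 mod 3 = 0, doesn't qualify → No match.
22: 22 mod 3 = 1, meets the rule → Match.
26: 26 mod 3 = 2, doesn't qualify → No match.

No match, No match, Match, No match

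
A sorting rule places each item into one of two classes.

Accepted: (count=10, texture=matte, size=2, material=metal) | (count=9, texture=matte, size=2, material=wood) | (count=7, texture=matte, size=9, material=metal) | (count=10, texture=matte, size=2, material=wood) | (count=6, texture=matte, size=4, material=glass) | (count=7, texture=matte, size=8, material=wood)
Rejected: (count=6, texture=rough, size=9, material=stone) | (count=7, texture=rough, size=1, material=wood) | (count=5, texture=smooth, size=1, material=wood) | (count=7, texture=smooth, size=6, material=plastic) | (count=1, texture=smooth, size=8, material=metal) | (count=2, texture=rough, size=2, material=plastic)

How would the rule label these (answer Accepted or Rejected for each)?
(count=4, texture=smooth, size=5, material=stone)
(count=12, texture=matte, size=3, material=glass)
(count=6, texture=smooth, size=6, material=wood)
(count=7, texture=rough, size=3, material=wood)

Looking at the examples, the only property every 'Accepted' case has and every 'Rejected' case lacks is: texture is matte.
(count=4, texture=smooth, size=5, material=stone): texture is smooth — lacks this property, so Rejected.
(count=12, texture=matte, size=3, material=glass): texture is matte — satisfies this, so Accepted.
(count=6, texture=smooth, size=6, material=wood): texture is smooth — lacks this property, so Rejected.
(count=7, texture=rough, size=3, material=wood): texture is rough — lacks this property, so Rejected.

Rejected, Accepted, Rejected, Rejected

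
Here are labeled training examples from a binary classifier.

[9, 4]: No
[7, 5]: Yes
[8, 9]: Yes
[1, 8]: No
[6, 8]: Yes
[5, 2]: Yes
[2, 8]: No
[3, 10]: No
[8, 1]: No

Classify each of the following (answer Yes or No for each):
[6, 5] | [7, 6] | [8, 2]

Yes, Yes, No

A rule that fits every label: |first − second| ≤ 3 — true of each 'Yes' example, false of each 'No' one.
Yes: [6, 5], since |6−5| = 1. Yes: [7, 6], since |7−6| = 1. No: [8, 2], since |8−2| = 6.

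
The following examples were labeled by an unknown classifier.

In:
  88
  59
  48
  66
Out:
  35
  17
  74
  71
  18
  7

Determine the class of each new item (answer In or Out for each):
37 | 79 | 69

Out, In, In

The pattern is that an item is 'In' exactly when: digit sum ≥ 12.
37 — digit sum 3+7 = 10, hence Out. 79 — digit sum 7+9 = 16, hence In. 69 — digit sum 6+9 = 15, hence In.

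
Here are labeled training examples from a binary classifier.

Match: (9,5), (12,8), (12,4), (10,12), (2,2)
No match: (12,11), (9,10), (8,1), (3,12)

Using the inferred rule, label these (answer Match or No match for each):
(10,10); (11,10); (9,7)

Match, No match, Match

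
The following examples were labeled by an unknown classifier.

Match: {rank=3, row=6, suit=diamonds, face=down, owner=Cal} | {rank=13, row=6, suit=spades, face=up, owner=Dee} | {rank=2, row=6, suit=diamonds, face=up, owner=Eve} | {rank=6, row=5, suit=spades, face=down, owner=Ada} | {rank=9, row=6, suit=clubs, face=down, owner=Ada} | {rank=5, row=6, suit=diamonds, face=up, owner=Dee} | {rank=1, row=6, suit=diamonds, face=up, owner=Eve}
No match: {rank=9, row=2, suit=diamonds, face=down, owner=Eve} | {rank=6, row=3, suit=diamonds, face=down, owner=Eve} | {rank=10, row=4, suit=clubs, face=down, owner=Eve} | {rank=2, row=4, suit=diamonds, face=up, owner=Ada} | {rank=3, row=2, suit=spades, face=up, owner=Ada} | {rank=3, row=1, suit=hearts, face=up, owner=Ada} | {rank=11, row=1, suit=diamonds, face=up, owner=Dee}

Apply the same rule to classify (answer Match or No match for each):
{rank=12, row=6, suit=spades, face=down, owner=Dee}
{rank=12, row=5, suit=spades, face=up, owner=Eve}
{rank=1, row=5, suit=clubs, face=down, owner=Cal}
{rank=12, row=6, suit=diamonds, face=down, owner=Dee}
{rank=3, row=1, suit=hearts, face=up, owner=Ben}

'Match' ⟺ row ≥ 5.
Match: {rank=12, row=6, suit=spades, face=down, owner=Dee}, since row = 6.
Match: {rank=12, row=5, suit=spades, face=up, owner=Eve}, since row = 5.
Match: {rank=1, row=5, suit=clubs, face=down, owner=Cal}, since row = 5.
Match: {rank=12, row=6, suit=diamonds, face=down, owner=Dee}, since row = 6.
No match: {rank=3, row=1, suit=hearts, face=up, owner=Ben}, since row = 1.

Match, Match, Match, Match, No match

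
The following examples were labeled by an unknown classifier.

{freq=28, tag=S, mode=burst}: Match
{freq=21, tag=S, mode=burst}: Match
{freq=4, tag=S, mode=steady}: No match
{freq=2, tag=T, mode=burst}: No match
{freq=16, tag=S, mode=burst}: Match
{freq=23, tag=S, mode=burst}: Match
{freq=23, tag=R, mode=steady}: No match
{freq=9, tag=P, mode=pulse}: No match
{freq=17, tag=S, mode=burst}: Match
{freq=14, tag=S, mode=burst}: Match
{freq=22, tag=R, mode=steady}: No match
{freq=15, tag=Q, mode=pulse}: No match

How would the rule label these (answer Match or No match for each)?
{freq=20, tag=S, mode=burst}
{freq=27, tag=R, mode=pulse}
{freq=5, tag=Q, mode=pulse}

Rule: tag is S AND mode is burst. This holds for each 'Match' example and fails for each 'No match' one.
{freq=20, tag=S, mode=burst}: Match (tag is S, mode is burst).
{freq=27, tag=R, mode=pulse}: No match (tag is R, mode is pulse).
{freq=5, tag=Q, mode=pulse}: No match (tag is Q, mode is pulse).

Match, No match, No match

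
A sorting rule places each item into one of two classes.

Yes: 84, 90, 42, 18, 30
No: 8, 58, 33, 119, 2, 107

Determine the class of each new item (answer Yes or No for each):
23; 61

No, No

All 'Yes' examples share one property — multiple of 6 — and every 'No' example lacks it.
23: 23 = 6·3 + 5, does not satisfy this → No.
61: 61 = 6·10 + 1, does not satisfy this → No.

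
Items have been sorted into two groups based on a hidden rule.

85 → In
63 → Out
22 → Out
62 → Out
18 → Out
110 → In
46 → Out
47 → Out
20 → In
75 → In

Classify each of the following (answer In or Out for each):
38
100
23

Out, In, Out

The common property of the 'In' items is: multiple of 5. No 'Out' item has it.
Out: 38, since 38 = 5·7 + 3. In: 100, since 100 = 5·20. Out: 23, since 23 = 5·4 + 3.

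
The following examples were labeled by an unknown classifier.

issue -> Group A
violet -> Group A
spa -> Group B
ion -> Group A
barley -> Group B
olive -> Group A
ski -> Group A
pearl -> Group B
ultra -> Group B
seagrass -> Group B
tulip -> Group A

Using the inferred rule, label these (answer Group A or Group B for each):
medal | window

All 'Group A' examples share one property — contains 'i' — and every 'Group B' example lacks it.

Group B, Group A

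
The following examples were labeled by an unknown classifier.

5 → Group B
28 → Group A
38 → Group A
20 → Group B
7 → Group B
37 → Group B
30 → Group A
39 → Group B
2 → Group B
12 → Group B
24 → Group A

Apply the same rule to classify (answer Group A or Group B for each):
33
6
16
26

Group B, Group B, Group B, Group A

Every 'Group A' example satisfies: even AND at least 24. None of the 'Group B' examples do.
33: Group B (33 is odd, 33 ≥ 24).
6: Group B (6 is even, 6 < 24).
16: Group B (16 is even, 16 < 24).
26: Group A (26 is even, 26 ≥ 24).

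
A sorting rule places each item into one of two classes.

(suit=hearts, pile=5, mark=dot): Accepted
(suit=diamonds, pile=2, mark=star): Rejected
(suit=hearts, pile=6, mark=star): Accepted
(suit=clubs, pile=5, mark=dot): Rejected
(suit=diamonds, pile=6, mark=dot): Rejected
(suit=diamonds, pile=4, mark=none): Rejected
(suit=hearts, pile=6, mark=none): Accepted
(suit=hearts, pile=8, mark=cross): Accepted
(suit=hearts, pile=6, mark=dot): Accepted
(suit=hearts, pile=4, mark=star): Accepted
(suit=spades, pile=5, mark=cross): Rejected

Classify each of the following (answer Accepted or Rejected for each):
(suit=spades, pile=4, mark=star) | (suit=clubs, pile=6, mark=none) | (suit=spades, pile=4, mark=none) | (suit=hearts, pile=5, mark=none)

The distinguishing property — suit is hearts — holds for all the 'Accepted' cases and none of the 'Rejected' cases.

Rejected, Rejected, Rejected, Accepted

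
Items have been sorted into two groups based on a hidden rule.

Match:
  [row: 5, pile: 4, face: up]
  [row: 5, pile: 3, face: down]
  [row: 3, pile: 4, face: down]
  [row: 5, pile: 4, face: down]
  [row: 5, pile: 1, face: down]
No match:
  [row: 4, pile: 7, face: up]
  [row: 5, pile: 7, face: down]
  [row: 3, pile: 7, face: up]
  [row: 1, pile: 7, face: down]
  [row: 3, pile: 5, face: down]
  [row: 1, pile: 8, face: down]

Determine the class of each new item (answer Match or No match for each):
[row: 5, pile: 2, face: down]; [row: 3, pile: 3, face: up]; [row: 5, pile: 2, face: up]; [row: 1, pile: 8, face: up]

Match, Match, Match, No match

A rule that fits every label: pile ≤ 4 — true of each 'Match' example, false of each 'No match' one.
[row: 5, pile: 2, face: down]: pile = 2 — passes, so Match. [row: 3, pile: 3, face: up]: pile = 3 — passes, so Match. [row: 5, pile: 2, face: up]: pile = 2 — passes, so Match. [row: 1, pile: 8, face: up]: pile = 8 — does not fit, so No match.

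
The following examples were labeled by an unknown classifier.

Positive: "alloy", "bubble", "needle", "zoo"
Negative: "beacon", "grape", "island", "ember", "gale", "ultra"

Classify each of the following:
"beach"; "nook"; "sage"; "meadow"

Negative, Positive, Negative, Negative

Rule: has a double letter. This holds for each 'Positive' example and fails for each 'Negative' one.
"beach": no doubled letter — lacks this property, so Negative. "nook": 'oo' doubled — satisfies this, so Positive. "sage": no doubled letter — lacks this property, so Negative. "meadow": no doubled letter — lacks this property, so Negative.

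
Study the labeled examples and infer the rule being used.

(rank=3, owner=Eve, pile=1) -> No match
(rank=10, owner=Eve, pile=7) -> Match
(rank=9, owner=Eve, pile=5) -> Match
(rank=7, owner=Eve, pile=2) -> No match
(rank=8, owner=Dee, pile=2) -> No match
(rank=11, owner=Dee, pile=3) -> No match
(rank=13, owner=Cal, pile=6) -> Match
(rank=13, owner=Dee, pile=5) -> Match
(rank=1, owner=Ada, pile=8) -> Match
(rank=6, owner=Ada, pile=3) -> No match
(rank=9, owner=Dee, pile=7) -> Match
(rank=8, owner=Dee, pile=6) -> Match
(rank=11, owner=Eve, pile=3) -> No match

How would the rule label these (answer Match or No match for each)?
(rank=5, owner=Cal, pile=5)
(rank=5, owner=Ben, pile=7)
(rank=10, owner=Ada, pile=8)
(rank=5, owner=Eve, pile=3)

Match, Match, Match, No match

'Match' ⟺ pile ≥ 5.
(rank=5, owner=Cal, pile=5): pile = 5 — satisfies this, so Match. (rank=5, owner=Ben, pile=7): pile = 7 — satisfies this, so Match. (rank=10, owner=Ada, pile=8): pile = 8 — satisfies this, so Match. (rank=5, owner=Eve, pile=3): pile = 3 — doesn't qualify, so No match.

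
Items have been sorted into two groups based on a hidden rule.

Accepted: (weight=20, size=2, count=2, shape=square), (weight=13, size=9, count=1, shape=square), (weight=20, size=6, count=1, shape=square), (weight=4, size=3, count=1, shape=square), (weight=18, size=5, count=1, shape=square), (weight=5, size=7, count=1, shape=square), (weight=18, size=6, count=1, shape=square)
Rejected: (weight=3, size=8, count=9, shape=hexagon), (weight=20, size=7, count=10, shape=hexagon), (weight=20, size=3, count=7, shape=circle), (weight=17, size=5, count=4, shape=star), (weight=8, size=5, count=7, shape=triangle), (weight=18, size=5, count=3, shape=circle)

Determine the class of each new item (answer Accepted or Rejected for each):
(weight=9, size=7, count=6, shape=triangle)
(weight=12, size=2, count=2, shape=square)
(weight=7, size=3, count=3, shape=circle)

The pattern is that an item is 'Accepted' exactly when: shape is square.

Rejected, Accepted, Rejected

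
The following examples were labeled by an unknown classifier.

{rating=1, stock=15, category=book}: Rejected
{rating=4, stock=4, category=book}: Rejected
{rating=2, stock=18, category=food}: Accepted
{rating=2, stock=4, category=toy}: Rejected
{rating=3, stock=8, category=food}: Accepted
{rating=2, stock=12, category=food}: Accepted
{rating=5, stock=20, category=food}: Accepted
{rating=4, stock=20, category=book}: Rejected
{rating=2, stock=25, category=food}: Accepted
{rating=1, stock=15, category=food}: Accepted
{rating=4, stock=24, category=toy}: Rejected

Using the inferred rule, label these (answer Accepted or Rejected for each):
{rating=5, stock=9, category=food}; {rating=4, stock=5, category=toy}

Accepted, Rejected

The rule appears to be: category is food.
{rating=5, stock=9, category=food} → category is food → Accepted. {rating=4, stock=5, category=toy} → category is toy → Rejected.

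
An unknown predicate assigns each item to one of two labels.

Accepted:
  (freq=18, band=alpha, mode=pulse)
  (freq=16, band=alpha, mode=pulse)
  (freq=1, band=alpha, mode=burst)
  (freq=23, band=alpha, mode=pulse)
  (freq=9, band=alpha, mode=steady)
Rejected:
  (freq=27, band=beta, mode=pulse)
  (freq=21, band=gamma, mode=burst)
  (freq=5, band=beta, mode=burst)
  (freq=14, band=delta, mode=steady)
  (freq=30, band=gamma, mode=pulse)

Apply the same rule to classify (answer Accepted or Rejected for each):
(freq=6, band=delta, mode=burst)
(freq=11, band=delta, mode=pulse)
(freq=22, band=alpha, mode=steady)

Rejected, Rejected, Accepted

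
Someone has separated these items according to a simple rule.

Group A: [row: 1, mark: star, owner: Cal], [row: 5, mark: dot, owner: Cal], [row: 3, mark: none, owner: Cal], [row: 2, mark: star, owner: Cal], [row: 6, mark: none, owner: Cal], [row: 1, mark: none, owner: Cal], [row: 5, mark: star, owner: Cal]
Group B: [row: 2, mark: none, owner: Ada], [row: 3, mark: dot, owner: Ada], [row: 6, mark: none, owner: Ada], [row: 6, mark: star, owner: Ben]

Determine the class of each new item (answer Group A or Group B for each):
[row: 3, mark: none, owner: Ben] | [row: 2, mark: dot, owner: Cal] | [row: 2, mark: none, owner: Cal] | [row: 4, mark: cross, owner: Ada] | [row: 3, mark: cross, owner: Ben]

Looking at the examples, the only property every 'Group A' case has and every 'Group B' case lacks is: owner is Cal.

Group B, Group A, Group A, Group B, Group B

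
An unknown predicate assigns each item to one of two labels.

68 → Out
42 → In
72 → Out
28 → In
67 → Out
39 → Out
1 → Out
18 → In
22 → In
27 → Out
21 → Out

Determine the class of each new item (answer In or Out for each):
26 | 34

All 'In' examples share one property — even AND at most 42 — and every 'Out' example lacks it.
26: 26 is even, 26 ≤ 42 — qualifies, so In. 34: 34 is even, 34 ≤ 42 — qualifies, so In.

In, In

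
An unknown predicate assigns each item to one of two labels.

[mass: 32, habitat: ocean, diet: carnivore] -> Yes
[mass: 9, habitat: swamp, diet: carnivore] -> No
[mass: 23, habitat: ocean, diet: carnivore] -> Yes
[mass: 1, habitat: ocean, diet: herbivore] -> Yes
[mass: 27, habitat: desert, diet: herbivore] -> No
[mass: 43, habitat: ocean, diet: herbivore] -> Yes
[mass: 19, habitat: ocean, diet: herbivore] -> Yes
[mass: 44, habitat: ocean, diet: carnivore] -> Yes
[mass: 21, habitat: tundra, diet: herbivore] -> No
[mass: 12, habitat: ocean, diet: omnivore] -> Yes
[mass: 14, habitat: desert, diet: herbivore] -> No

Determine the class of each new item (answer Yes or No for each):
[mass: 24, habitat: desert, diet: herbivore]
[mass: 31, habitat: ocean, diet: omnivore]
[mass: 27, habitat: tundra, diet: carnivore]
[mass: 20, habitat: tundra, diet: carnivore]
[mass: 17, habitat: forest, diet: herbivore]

The pattern is that an item is 'Yes' exactly when: habitat is ocean.
[mass: 24, habitat: desert, diet: herbivore]: habitat is desert, doesn't match → No. [mass: 31, habitat: ocean, diet: omnivore]: habitat is ocean, passes → Yes. [mass: 27, habitat: tundra, diet: carnivore]: habitat is tundra, doesn't match → No. [mass: 20, habitat: tundra, diet: carnivore]: habitat is tundra, doesn't match → No. [mass: 17, habitat: forest, diet: herbivore]: habitat is forest, doesn't match → No.

No, Yes, No, No, No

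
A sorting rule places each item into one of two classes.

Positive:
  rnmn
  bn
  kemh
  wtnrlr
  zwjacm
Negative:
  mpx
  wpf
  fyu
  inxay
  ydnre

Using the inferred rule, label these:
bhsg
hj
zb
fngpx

Positive, Positive, Positive, Negative

The rule appears to be: even length.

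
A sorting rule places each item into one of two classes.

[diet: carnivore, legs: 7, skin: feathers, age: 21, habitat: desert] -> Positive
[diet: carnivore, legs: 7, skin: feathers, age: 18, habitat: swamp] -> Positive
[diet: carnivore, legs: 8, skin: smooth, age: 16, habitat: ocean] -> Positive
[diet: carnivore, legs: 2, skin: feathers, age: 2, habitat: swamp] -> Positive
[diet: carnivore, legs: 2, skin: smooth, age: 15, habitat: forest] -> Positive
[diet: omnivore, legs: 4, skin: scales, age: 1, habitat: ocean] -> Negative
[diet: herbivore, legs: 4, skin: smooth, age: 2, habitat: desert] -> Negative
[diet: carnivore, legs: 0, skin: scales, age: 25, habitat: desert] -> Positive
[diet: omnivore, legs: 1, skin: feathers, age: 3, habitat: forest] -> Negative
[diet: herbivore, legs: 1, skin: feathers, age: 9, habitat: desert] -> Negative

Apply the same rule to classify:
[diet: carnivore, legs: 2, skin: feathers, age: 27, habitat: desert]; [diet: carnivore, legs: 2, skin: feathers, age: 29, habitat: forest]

A rule that fits every label: diet is carnivore — true of each 'Positive' example, false of each 'Negative' one.
Positive: [diet: carnivore, legs: 2, skin: feathers, age: 27, habitat: desert], since diet is carnivore.
Positive: [diet: carnivore, legs: 2, skin: feathers, age: 29, habitat: forest], since diet is carnivore.

Positive, Positive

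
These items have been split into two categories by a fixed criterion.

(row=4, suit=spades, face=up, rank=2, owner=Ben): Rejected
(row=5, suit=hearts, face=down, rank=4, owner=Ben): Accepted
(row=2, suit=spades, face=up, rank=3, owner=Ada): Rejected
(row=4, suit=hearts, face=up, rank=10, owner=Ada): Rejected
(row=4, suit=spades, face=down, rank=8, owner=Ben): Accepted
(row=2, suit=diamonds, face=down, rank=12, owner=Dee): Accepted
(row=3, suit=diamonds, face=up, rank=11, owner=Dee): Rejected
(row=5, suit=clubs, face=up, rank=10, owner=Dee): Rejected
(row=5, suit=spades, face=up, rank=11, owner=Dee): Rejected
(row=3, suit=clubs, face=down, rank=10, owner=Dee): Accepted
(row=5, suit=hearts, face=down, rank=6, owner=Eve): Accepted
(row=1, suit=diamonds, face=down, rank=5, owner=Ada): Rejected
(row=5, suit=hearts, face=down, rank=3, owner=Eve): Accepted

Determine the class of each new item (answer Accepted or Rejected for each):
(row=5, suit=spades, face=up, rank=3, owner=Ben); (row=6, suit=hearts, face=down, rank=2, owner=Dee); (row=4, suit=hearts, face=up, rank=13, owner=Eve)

The distinguishing property — face is down AND row ≥ 2 — holds for all the 'Accepted' cases and none of the 'Rejected' cases.
(row=5, suit=spades, face=up, rank=3, owner=Ben): face is up, row = 5, does not fit → Rejected.
(row=6, suit=hearts, face=down, rank=2, owner=Dee): face is down, row = 6, has this property → Accepted.
(row=4, suit=hearts, face=up, rank=13, owner=Eve): face is up, row = 4, does not fit → Rejected.

Rejected, Accepted, Rejected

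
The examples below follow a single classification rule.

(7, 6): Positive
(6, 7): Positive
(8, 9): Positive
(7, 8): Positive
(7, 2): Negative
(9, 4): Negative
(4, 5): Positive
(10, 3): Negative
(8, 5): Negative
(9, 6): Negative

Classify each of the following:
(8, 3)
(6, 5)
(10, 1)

Negative, Positive, Negative

One predicate separates the groups cleanly: |first − second| ≤ 1.
(8, 3): |8−3| = 5, doesn't match → Negative.
(6, 5): |6−5| = 1, qualifies → Positive.
(10, 1): |10−1| = 9, doesn't match → Negative.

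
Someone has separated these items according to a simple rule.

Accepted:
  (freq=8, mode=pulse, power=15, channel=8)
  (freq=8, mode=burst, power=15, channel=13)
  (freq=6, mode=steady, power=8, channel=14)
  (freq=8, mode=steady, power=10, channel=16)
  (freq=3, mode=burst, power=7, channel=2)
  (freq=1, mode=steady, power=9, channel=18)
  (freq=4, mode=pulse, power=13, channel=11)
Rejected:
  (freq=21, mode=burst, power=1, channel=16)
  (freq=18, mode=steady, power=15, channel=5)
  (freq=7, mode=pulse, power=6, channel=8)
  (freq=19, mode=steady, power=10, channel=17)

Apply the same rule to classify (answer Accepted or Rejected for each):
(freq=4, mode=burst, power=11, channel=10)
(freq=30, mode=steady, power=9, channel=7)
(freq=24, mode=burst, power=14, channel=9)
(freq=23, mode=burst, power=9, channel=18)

'Accepted' ⟺ power ≥ 7 AND freq ≤ 8.
(freq=4, mode=burst, power=11, channel=10): Accepted (power = 11, freq = 4).
(freq=30, mode=steady, power=9, channel=7): Rejected (power = 9, freq = 30).
(freq=24, mode=burst, power=14, channel=9): Rejected (power = 14, freq = 24).
(freq=23, mode=burst, power=9, channel=18): Rejected (power = 9, freq = 23).

Accepted, Rejected, Rejected, Rejected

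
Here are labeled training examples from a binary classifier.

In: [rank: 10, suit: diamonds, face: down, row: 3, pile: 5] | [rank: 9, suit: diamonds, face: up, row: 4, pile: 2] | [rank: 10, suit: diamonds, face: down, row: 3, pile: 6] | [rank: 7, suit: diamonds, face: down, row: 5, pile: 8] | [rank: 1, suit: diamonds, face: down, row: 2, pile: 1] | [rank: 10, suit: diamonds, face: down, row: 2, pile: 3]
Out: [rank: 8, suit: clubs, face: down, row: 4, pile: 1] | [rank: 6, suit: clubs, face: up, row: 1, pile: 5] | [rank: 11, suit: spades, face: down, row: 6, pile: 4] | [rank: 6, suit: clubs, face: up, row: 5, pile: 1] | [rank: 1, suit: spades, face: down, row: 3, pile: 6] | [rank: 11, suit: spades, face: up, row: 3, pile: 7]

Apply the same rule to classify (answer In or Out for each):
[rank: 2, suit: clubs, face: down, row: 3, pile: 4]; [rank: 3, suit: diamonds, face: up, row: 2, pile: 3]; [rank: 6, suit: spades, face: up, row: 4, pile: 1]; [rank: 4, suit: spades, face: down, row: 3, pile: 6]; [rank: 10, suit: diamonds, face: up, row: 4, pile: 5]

Out, In, Out, Out, In

'In' ⟺ suit is diamonds.
[rank: 2, suit: clubs, face: down, row: 3, pile: 4]: suit is clubs — does not fit, so Out.
[rank: 3, suit: diamonds, face: up, row: 2, pile: 3]: suit is diamonds — qualifies, so In.
[rank: 6, suit: spades, face: up, row: 4, pile: 1]: suit is spades — does not fit, so Out.
[rank: 4, suit: spades, face: down, row: 3, pile: 6]: suit is spades — does not fit, so Out.
[rank: 10, suit: diamonds, face: up, row: 4, pile: 5]: suit is diamonds — qualifies, so In.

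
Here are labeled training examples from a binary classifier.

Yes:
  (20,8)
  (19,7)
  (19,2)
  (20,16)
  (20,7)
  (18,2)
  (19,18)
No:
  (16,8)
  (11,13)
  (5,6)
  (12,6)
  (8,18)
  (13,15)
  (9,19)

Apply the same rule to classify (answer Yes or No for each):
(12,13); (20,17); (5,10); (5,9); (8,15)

No, Yes, No, No, No

The distinguishing property — first ≥ 18 — holds for all the 'Yes' cases and none of the 'No' cases.
No: (12,13), since first 12.
Yes: (20,17), since first 20.
No: (5,10), since first 5.
No: (5,9), since first 5.
No: (8,15), since first 8.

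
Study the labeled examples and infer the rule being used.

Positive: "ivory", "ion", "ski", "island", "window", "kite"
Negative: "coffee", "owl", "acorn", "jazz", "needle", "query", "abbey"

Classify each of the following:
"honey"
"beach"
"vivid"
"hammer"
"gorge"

The simplest hypothesis consistent with all the labels is: contains 'i'.
"honey": Negative (no 'i').
"beach": Negative (no 'i').
"vivid": Positive (has 'i').
"hammer": Negative (no 'i').
"gorge": Negative (no 'i').

Negative, Negative, Positive, Negative, Negative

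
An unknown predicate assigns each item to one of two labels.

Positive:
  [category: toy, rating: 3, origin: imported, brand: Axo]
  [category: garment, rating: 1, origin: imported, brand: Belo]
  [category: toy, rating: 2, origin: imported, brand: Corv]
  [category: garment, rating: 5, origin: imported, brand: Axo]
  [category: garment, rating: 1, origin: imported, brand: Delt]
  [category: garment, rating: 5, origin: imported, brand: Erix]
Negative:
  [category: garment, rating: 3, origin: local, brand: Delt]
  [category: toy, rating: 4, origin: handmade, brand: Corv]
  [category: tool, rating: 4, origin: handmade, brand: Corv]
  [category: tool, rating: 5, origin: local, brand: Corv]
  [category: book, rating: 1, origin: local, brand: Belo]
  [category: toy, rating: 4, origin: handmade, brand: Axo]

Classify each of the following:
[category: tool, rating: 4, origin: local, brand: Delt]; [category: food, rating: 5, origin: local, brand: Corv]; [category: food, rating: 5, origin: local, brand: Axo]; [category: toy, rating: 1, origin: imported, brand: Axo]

Negative, Negative, Negative, Positive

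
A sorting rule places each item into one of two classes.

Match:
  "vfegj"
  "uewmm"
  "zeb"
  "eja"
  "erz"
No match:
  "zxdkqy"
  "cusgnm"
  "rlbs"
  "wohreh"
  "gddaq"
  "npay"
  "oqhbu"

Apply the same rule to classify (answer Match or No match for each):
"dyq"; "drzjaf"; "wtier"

'Match' ⟺ odd length AND contains 'e'.
"dyq": length 3, no 'e' — does not satisfy this, so No match. "drzjaf": length 6, no 'e' — does not satisfy this, so No match. "wtier": length 5, has 'e' — passes, so Match.

No match, No match, Match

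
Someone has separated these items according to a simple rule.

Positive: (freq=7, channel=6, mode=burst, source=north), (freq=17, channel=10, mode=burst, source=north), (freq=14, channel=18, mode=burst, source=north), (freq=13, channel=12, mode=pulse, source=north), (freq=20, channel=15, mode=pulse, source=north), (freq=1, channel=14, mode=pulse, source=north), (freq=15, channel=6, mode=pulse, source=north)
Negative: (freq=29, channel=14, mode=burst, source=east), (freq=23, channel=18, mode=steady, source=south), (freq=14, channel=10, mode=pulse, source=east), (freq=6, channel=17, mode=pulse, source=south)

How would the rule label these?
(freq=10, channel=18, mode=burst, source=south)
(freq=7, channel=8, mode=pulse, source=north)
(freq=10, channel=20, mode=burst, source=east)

Negative, Positive, Negative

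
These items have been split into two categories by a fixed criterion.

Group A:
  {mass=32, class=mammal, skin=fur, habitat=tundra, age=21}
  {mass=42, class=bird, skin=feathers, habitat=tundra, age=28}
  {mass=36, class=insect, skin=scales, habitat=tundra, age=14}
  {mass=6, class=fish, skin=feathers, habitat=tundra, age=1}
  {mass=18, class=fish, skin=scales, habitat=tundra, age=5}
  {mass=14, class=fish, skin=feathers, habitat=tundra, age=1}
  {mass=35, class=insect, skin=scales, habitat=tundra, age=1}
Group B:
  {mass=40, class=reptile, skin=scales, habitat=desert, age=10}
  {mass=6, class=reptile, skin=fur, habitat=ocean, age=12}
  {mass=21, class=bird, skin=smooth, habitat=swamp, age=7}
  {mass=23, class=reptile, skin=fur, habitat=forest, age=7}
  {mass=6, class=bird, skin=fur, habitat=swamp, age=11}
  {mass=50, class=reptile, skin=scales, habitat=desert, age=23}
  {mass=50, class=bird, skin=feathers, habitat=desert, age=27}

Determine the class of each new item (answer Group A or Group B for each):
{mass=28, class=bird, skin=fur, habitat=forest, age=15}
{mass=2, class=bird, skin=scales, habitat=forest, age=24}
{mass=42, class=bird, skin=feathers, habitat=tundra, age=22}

Group B, Group B, Group A

One predicate separates the groups cleanly: habitat is tundra.
{mass=28, class=bird, skin=fur, habitat=forest, age=15} — habitat is forest, hence Group B.
{mass=2, class=bird, skin=scales, habitat=forest, age=24} — habitat is forest, hence Group B.
{mass=42, class=bird, skin=feathers, habitat=tundra, age=22} — habitat is tundra, hence Group A.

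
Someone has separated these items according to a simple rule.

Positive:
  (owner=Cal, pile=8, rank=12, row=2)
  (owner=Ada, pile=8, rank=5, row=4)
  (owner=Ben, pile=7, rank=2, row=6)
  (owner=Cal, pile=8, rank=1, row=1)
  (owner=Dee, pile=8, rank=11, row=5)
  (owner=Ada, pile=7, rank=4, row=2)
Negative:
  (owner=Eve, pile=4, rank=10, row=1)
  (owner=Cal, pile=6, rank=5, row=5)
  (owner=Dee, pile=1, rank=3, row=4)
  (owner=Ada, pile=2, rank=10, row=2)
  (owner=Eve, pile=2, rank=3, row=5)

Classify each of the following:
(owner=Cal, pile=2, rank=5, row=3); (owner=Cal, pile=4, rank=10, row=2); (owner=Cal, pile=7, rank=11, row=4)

The classifier is using: pile ≥ 7.

Negative, Negative, Positive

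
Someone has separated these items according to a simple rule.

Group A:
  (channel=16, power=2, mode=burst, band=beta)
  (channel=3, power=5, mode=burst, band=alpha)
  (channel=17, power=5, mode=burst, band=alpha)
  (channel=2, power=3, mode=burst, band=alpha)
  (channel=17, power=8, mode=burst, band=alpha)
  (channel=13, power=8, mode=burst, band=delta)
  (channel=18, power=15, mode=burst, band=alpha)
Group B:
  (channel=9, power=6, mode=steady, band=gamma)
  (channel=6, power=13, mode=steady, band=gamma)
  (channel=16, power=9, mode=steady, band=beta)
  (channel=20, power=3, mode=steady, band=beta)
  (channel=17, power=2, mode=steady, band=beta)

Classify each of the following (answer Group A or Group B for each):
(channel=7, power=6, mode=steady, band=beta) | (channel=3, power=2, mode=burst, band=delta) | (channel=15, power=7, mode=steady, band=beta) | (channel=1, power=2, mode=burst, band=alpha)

Group B, Group A, Group B, Group A

The classifier is using: mode is burst.
(channel=7, power=6, mode=steady, band=beta) → mode is steady → Group B.
(channel=3, power=2, mode=burst, band=delta) → mode is burst → Group A.
(channel=15, power=7, mode=steady, band=beta) → mode is steady → Group B.
(channel=1, power=2, mode=burst, band=alpha) → mode is burst → Group A.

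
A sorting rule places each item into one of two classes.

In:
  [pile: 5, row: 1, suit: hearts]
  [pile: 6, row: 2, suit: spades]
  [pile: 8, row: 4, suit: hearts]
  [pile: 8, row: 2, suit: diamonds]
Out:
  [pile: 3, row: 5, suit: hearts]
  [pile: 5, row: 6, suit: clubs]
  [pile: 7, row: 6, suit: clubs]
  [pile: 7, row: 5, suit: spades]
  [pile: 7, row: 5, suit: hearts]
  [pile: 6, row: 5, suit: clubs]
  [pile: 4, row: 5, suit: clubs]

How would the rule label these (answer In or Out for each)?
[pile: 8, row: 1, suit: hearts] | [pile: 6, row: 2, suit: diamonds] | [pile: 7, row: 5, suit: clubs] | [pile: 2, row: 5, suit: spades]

The rule appears to be: row ≤ 4.
[pile: 8, row: 1, suit: hearts] → row = 1 → In.
[pile: 6, row: 2, suit: diamonds] → row = 2 → In.
[pile: 7, row: 5, suit: clubs] → row = 5 → Out.
[pile: 2, row: 5, suit: spades] → row = 5 → Out.

In, In, Out, Out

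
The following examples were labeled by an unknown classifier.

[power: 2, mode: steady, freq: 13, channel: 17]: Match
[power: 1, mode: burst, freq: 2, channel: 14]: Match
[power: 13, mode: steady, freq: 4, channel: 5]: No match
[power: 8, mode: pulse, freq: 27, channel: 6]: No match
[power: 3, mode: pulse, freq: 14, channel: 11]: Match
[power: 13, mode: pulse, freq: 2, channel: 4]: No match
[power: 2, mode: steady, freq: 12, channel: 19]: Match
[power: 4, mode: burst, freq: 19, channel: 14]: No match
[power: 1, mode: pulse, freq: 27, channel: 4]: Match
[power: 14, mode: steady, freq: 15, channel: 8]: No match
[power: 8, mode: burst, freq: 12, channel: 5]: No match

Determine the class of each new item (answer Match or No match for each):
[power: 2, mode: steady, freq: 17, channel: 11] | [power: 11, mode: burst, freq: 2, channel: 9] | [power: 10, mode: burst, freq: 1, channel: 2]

Match, No match, No match

One predicate separates the groups cleanly: power ≤ 3.
Match: [power: 2, mode: steady, freq: 17, channel: 11], since power = 2. No match: [power: 11, mode: burst, freq: 2, channel: 9], since power = 11. No match: [power: 10, mode: burst, freq: 1, channel: 2], since power = 10.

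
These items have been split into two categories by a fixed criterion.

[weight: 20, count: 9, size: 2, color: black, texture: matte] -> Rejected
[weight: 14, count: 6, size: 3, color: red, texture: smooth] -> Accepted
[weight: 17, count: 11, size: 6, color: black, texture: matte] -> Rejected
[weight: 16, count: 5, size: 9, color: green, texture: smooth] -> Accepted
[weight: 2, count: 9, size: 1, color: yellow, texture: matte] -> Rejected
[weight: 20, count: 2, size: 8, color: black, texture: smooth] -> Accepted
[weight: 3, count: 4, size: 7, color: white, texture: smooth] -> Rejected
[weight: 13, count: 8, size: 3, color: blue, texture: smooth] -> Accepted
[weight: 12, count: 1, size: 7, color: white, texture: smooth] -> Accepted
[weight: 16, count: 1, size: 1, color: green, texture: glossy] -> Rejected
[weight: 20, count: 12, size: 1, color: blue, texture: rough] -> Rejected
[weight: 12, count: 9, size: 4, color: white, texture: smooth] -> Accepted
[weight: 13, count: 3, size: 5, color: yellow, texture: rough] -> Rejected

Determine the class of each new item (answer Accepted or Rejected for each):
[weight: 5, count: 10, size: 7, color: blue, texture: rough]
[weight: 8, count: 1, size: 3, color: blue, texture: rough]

Rejected, Rejected

The rule appears to be: texture is smooth AND weight ≥ 12.
Rejected: [weight: 5, count: 10, size: 7, color: blue, texture: rough], since texture is rough, weight = 5. Rejected: [weight: 8, count: 1, size: 3, color: blue, texture: rough], since texture is rough, weight = 8.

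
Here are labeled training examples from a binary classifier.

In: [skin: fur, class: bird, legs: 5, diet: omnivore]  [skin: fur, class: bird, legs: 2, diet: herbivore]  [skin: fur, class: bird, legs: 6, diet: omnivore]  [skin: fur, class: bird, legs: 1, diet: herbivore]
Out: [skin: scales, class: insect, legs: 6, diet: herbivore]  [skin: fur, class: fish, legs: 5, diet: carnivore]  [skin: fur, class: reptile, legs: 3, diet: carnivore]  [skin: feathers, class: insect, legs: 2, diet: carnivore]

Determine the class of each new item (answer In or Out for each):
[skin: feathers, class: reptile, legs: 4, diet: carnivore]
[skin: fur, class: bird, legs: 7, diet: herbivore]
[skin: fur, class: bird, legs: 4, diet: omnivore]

Out, In, In

The simplest hypothesis consistent with all the labels is: class is bird.
[skin: feathers, class: reptile, legs: 4, diet: carnivore]: class is reptile, lacks this property → Out. [skin: fur, class: bird, legs: 7, diet: herbivore]: class is bird, passes → In. [skin: fur, class: bird, legs: 4, diet: omnivore]: class is bird, passes → In.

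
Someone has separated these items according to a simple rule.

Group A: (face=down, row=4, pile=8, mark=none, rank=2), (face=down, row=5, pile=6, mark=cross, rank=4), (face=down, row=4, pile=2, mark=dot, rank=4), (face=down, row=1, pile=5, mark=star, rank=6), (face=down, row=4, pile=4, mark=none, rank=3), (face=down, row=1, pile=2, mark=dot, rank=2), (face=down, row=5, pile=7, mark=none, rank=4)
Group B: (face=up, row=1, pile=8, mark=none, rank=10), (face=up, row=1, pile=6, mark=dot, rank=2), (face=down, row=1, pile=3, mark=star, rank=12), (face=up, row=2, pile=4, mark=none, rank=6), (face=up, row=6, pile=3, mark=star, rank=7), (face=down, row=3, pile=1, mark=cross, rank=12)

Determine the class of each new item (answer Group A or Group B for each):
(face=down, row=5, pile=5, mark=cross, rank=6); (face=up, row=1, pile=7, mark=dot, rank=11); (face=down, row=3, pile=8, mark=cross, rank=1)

Group A, Group B, Group A

The pattern is that an item is 'Group A' exactly when: face is down AND rank ≤ 6.
(face=down, row=5, pile=5, mark=cross, rank=6): Group A (face is down, rank = 6).
(face=up, row=1, pile=7, mark=dot, rank=11): Group B (face is up, rank = 11).
(face=down, row=3, pile=8, mark=cross, rank=1): Group A (face is down, rank = 1).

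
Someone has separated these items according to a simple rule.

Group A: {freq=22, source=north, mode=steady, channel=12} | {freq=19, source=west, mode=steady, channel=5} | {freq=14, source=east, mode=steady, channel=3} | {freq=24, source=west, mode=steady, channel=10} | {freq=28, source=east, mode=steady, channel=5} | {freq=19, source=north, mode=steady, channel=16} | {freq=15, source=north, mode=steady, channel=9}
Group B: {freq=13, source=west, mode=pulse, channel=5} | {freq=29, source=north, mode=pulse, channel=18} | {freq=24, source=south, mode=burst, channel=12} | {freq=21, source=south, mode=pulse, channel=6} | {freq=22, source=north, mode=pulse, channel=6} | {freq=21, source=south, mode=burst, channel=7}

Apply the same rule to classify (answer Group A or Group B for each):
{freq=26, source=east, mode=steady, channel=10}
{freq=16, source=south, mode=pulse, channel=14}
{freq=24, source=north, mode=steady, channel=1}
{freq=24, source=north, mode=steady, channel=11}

A rule that fits every label: mode is steady — true of each 'Group A' example, false of each 'Group B' one.
Group A: {freq=26, source=east, mode=steady, channel=10}, since mode is steady. Group B: {freq=16, source=south, mode=pulse, channel=14}, since mode is pulse. Group A: {freq=24, source=north, mode=steady, channel=1}, since mode is steady. Group A: {freq=24, source=north, mode=steady, channel=11}, since mode is steady.

Group A, Group B, Group A, Group A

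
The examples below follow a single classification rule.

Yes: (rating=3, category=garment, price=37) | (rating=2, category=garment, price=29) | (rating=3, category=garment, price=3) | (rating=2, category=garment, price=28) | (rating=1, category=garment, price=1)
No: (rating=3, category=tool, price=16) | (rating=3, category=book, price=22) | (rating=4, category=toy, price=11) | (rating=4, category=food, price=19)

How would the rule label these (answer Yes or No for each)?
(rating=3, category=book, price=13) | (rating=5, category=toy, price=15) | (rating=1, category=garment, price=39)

No, No, Yes

A rule that fits every label: category is garment — true of each 'Yes' example, false of each 'No' one.
(rating=3, category=book, price=13) — category is book, hence No. (rating=5, category=toy, price=15) — category is toy, hence No. (rating=1, category=garment, price=39) — category is garment, hence Yes.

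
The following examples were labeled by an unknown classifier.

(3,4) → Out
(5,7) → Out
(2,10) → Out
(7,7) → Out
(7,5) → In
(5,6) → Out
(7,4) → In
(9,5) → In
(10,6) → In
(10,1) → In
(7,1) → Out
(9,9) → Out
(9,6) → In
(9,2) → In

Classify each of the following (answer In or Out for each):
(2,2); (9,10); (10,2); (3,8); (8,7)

Rule: first > second AND sum ≥ 11. This holds for each 'In' example and fails for each 'Out' one.
(2,2) → 2 = 2, 2+2 = 4 → Out.
(9,10) → 9 < 10, 9+10 = 19 → Out.
(10,2) → 10 > 2, 10+2 = 12 → In.
(3,8) → 3 < 8, 3+8 = 11 → Out.
(8,7) → 8 > 7, 8+7 = 15 → In.

Out, Out, In, Out, In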